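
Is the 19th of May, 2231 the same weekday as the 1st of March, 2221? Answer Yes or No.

Yes

From Mar 1, 2221 to May 19, 2231 is 3731 days.
3731 mod 7 = 0, so they are the same weekday.
(Mar 1, 2221 is a Thursday; May 19, 2231 is a Thursday.)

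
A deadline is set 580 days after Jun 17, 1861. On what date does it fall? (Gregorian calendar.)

January 18, 1863

+365 (one year) → Jun 17, 1862 (215 left).
Jun has 30 days: +14 → Jul 1, 1862 (201 left).
Jul has 31 days: +31 → Aug 1, 1862 (170 left).
Aug has 31 days: +31 → Sep 1, 1862 (139 left).
Sep has 30 days: +30 → Oct 1, 1862 (109 left).
Oct has 31 days: +31 → Nov 1, 1862 (78 left).
Nov has 30 days: +30 → Dec 1, 1862 (48 left).
Dec has 31 days: +31 → Jan 1, 1863 (17 left).
+17 → Jan 18, 1863.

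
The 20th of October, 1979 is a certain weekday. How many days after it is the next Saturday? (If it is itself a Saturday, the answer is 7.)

Oct 20, 1979 is a Saturday.
From Saturday to the next Saturday is 7 days.

7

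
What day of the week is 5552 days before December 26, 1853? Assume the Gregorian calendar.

First find the weekday of Dec 26, 1853. Doomsday rule: the anchor day for the 1800s is Friday. For year 53: 53÷12 = 4 r 5, and 5÷4 = 1, so 4+5+1 = 10.
Friday + 10 ≡ Monday — that's 1853's doomsday.
In December the doomsday date is Dec 12.
Dec 26 is 14 days after Dec 12; 14 mod 7 = 0, so Monday + 0 = Monday.
5552 mod 7 = 1, so 5552 days before a Monday is Monday − 1 = Sunday.

Sunday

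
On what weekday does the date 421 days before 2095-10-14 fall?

First find the weekday of Oct 14, 2095. Doomsday rule: the anchor day for the 2000s is Tuesday. For year 95: 95÷12 = 7 r 11, and 11÷4 = 2, so 7+11+2 = 20.
Tuesday + 20 ≡ Monday — that's 2095's doomsday.
In October the doomsday date is Oct 10.
Oct 14 is 4 days after Oct 10; 4 mod 7 = 4, so Monday + 4 = Friday.
421 mod 7 = 1, so 421 days before a Friday is Friday − 1 = Thursday.

Thursday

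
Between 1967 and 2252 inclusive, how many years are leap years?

70

Multiples of 4 in [1967,2252]: 72.
Of those, multiples of 100: 3 (not leap unless ÷400).
Multiples of 400: 1.
Leap years = 72 − 3 + 1 = 70.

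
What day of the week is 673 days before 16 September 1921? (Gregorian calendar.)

Sep 16, 1921 is a Friday.
673 mod 7 = 1, so 673 days before a Friday is Friday − 1 = Thursday.

Thursday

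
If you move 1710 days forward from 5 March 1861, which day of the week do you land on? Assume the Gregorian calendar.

Thursday

First find the weekday of Mar 5, 1861. Doomsday rule: the anchor day for the 1800s is Friday. For year 61: 61÷12 = 5 r 1, and 1÷4 = 0, so 5+1+0 = 6.
Friday + 6 ≡ Thursday — that's 1861's doomsday.
In March the doomsday date is Mar 14.
Mar 5 is 9 days before Mar 14; 9 mod 7 = 2, so Thursday − 2 = Tuesday.
1710 mod 7 = 2, so 1710 days after a Tuesday is Tuesday + 2 = Thursday.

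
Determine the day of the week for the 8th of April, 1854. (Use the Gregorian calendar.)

Doomsday rule: the anchor day for the 1800s is Friday. For year 54: 54÷12 = 4 r 6, and 6÷4 = 1, so 4+6+1 = 11.
Friday + 11 ≡ Tuesday — that's 1854's doomsday.
In April the doomsday date is Apr 4.
Apr 8 is 4 days after Apr 4; 4 mod 7 = 4, so Tuesday + 4 = Saturday.

Saturday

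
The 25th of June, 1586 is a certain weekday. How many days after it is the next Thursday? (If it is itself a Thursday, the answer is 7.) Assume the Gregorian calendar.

Jun 25, 1586 is a Wednesday.
From Wednesday to the next Thursday is 1 day.

1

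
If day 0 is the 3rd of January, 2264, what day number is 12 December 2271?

2900

Jan 3, 2264 → Jan 3, 2265: 366 days (Feb 29, 2264 is in that span).
Jan 3, 2265 → Jan 3, 2266: 365 days.
Jan 3, 2266 → Jan 3, 2267: 365 days.
Jan 3, 2267 → Jan 3, 2268: 365 days.
Jan 3, 2268 → Jan 3, 2269: 366 days (Feb 29, 2268 is in that span).
Jan 3, 2269 → Jan 3, 2270: 365 days.
Jan 3, 2270 → Jan 3, 2271: 365 days.
Jan 3, 2271 → Feb 3, 2271: 31 days (January has 31).
Feb 3, 2271 → Mar 3, 2271: 28 days (February has 28).
Mar 3, 2271 → Apr 3, 2271: 31 days (March has 31).
Apr 3, 2271 → May 3, 2271: 30 days (April has 30).
May 3, 2271 → Jun 3, 2271: 31 days (May has 31).
Jun 3, 2271 → Jul 3, 2271: 30 days (June has 30).
Jul 3, 2271 → Aug 3, 2271: 31 days (July has 31).
Aug 3, 2271 → Sep 3, 2271: 31 days (August has 31).
Sep 3, 2271 → Oct 3, 2271: 30 days (September has 30).
Oct 3, 2271 → Nov 3, 2271: 31 days (October has 31).
Nov 3, 2271 → Dec 3, 2271: 30 days (November has 30).
Dec 3, 2271 → Dec 12, 2271: 9 days.
Total: 2900 days.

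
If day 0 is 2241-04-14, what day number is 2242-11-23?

588

Apr 14, 2241 → Apr 14, 2242: 365 days.
Apr 14, 2242 → May 14, 2242: 30 days (April has 30).
May 14, 2242 → Jun 14, 2242: 31 days (May has 31).
Jun 14, 2242 → Jul 14, 2242: 30 days (June has 30).
Jul 14, 2242 → Aug 14, 2242: 31 days (July has 31).
Aug 14, 2242 → Sep 14, 2242: 31 days (August has 31).
Sep 14, 2242 → Oct 14, 2242: 30 days (September has 30).
Oct 14, 2242 → Nov 14, 2242: 31 days (October has 31).
Nov 14, 2242 → Nov 23, 2242: 9 days.
Total: 588 days.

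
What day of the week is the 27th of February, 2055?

Saturday

January 1, 2055 is a Friday.
Jan 1, 2055 → Feb 1, 2055: 31 days (January has 31).
Feb 1, 2055 → Feb 27, 2055: 26 days.
Total: 57 days.
57 mod 7 = 1, so Friday + 1 = Saturday.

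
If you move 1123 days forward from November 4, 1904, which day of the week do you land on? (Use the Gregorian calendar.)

First find the weekday of Nov 4, 1904. Doomsday rule: the anchor day for the 1900s is Wednesday. For year 04: 4÷12 = 0 r 4, and 4÷4 = 1, so 0+4+1 = 5.
Wednesday + 5 ≡ Monday — that's 1904's doomsday.
In November the doomsday date is Nov 7.
Nov 4 is 3 days before Nov 7; 3 mod 7 = 3, so Monday − 3 = Friday.
1123 mod 7 = 3, so 1123 days after a Friday is Friday + 3 = Monday.

Monday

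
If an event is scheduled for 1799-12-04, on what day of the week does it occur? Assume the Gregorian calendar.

Wednesday

Doomsday rule: the anchor day for the 1700s is Sunday. For year 99: 99÷12 = 8 r 3, and 3÷4 = 0, so 8+3+0 = 11.
Sunday + 11 ≡ Thursday — that's 1799's doomsday.
In December the doomsday date is Dec 12.
Dec 4 is 8 days before Dec 12; 8 mod 7 = 1, so Thursday − 1 = Wednesday.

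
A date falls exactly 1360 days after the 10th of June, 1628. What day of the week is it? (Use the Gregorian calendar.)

Monday

Jun 10, 1628 is a Saturday.
1360 mod 7 = 2, so 1360 days after a Saturday is Saturday + 2 = Monday.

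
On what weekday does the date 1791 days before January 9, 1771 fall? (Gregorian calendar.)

Thursday

First find the weekday of Jan 9, 1771. Doomsday rule: the anchor day for the 1700s is Sunday. For year 71: 71÷12 = 5 r 11, and 11÷4 = 2, so 5+11+2 = 18.
Sunday + 18 ≡ Thursday — that's 1771's doomsday.
In January the doomsday date is Jan 3 (1771 is not a leap year).
Jan 9 is 6 days after Jan 3; 6 mod 7 = 6, so Thursday + 6 = Wednesday.
1791 mod 7 = 6, so 1791 days before a Wednesday is Wednesday − 6 = Thursday.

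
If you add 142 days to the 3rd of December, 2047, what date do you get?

Dec has 31 days: +29 → Jan 1, 2048 (113 left).
Jan has 31 days: +31 → Feb 1, 2048 (82 left).
Feb has 29 days: +29 → Mar 1, 2048 (53 left).
Mar has 31 days: +31 → Apr 1, 2048 (22 left).
+22 → Apr 23, 2048.

April 23, 2048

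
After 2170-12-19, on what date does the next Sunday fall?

December 23, 2170

Dec 19, 2170 is a Wednesday.
From Wednesday to the next Sunday is 4 days.
Dec 19, 2170 + 4 = Dec 23, 2170.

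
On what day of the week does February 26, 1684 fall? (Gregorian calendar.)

Doomsday rule: the anchor day for the 1600s is Tuesday. For year 84: 84÷12 = 7 r 0, and 0÷4 = 0, so 7+0+0 = 7.
Tuesday + 7 ≡ Tuesday — that's 1684's doomsday.
In February the doomsday date is Feb 29 (1684 is a leap year (divisible by 4)).
Feb 26 is 3 days before Feb 29; 3 mod 7 = 3, so Tuesday − 3 = Saturday.

Saturday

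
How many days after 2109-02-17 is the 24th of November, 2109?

280

Feb 17, 2109 → Mar 17, 2109: 28 days (February has 28).
Mar 17, 2109 → Apr 17, 2109: 31 days (March has 31).
Apr 17, 2109 → May 17, 2109: 30 days (April has 30).
May 17, 2109 → Jun 17, 2109: 31 days (May has 31).
Jun 17, 2109 → Jul 17, 2109: 30 days (June has 30).
Jul 17, 2109 → Aug 17, 2109: 31 days (July has 31).
Aug 17, 2109 → Sep 17, 2109: 31 days (August has 31).
Sep 17, 2109 → Oct 17, 2109: 30 days (September has 30).
Oct 17, 2109 → Nov 17, 2109: 31 days (October has 31).
Nov 17, 2109 → Nov 24, 2109: 7 days.
Total: 280 days.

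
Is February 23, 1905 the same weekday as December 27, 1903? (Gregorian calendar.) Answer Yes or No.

No

From Dec 27, 1903 to Feb 23, 1905 is 424 days.
424 mod 7 = 4, so they are different weekdays.
(Dec 27, 1903 is a Sunday; Feb 23, 1905 is a Thursday.)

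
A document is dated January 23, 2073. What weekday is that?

Monday

Doomsday rule: the anchor day for the 2000s is Tuesday. For year 73: 73÷12 = 6 r 1, and 1÷4 = 0, so 6+1+0 = 7.
Tuesday + 7 ≡ Tuesday — that's 2073's doomsday.
In January the doomsday date is Jan 3 (2073 is not a leap year).
Jan 23 is 20 days after Jan 3; 20 mod 7 = 6, so Tuesday + 6 = Monday.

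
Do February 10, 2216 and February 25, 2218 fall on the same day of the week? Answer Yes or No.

From Feb 10, 2216 to Feb 25, 2218 is 746 days.
746 mod 7 = 4, so they are different weekdays.
(Feb 10, 2216 is a Saturday; Feb 25, 2218 is a Wednesday.)

No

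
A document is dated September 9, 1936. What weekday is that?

Wednesday

January 1, 1936 is a Wednesday.
Jan 1, 1936 → Feb 1, 1936: 31 days (January has 31).
Feb 1, 1936 → Mar 1, 1936: 29 days (February has 29).
Mar 1, 1936 → Apr 1, 1936: 31 days (March has 31).
Apr 1, 1936 → May 1, 1936: 30 days (April has 30).
May 1, 1936 → Jun 1, 1936: 31 days (May has 31).
Jun 1, 1936 → Jul 1, 1936: 30 days (June has 30).
Jul 1, 1936 → Aug 1, 1936: 31 days (July has 31).
Aug 1, 1936 → Sep 1, 1936: 31 days (August has 31).
Sep 1, 1936 → Sep 9, 1936: 8 days.
Total: 252 days.
252 mod 7 = 0, so Wednesday + 0 = Wednesday.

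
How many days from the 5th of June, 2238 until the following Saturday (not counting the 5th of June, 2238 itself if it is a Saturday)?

4

Jun 5, 2238 is a Tuesday.
From Tuesday to the next Saturday is 4 days.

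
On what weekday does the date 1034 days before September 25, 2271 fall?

Wednesday

First find the weekday of Sep 25, 2271. Doomsday rule: the anchor day for the 2200s is Friday. For year 71: 71÷12 = 5 r 11, and 11÷4 = 2, so 5+11+2 = 18.
Friday + 18 ≡ Tuesday — that's 2271's doomsday.
In September the doomsday date is Sep 5.
Sep 25 is 20 days after Sep 5; 20 mod 7 = 6, so Tuesday + 6 = Monday.
1034 mod 7 = 5, so 1034 days before a Monday is Monday − 5 = Wednesday.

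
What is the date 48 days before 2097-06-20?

−20 → May 31, 2097 (end of May, 31 days; 28 left).
−28 → May 3, 2097.

May 3, 2097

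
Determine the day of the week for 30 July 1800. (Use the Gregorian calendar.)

Wednesday

Doomsday rule: the anchor day for the 1800s is Friday. For year 00: 0÷12 = 0 r 0, and 0÷4 = 0, so 0+0+0 = 0.
Friday + 0 ≡ Friday — that's 1800's doomsday.
In July the doomsday date is Jul 11.
Jul 30 is 19 days after Jul 11; 19 mod 7 = 5, so Friday + 5 = Wednesday.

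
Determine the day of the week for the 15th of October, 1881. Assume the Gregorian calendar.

Doomsday rule: the anchor day for the 1800s is Friday. For year 81: 81÷12 = 6 r 9, and 9÷4 = 2, so 6+9+2 = 17.
Friday + 17 ≡ Monday — that's 1881's doomsday.
In October the doomsday date is Oct 10.
Oct 15 is 5 days after Oct 10; 5 mod 7 = 5, so Monday + 5 = Saturday.

Saturday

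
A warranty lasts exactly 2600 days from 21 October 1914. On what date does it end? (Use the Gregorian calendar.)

+365 (one year) → Oct 21, 1915 (2235 left).
+366 (one year; includes Feb 29, 1916) → Oct 21, 1916 (1869 left).
+365 (one year) → Oct 21, 1917 (1504 left).
+365 (one year) → Oct 21, 1918 (1139 left).
+365 (one year) → Oct 21, 1919 (774 left).
+366 (one year; includes Feb 29, 1920) → Oct 21, 1920 (408 left).
+365 (one year) → Oct 21, 1921 (43 left).
Oct has 31 days: +11 → Nov 1, 1921 (32 left).
Nov has 30 days: +30 → Dec 1, 1921 (2 left).
+2 → Dec 3, 1921.

December 3, 1921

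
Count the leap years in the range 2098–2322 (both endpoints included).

Multiples of 4 in [2098,2322]: 56.
Of those, multiples of 100: 3 (not leap unless ÷400).
Multiples of 400: 0.
Leap years = 56 − 3 + 0 = 53.

53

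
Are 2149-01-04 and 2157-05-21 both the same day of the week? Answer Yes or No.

Yes

From Jan 4, 2149 to May 21, 2157 is 3059 days.
3059 mod 7 = 0, so they are the same weekday.
(Jan 4, 2149 is a Saturday; May 21, 2157 is a Saturday.)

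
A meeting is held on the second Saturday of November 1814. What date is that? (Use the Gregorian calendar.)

November 12, 1814

November 1, 1814 is a Tuesday.
The first Saturday is therefore November 5 (4 days later).
The second Saturday is 5 + 1×7 = November 12.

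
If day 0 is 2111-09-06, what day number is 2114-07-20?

1048

Sep 6, 2111 → Sep 6, 2112: 366 days (Feb 29, 2112 is in that span).
Sep 6, 2112 → Sep 6, 2113: 365 days.
Sep 6, 2113 → Oct 6, 2113: 30 days (September has 30).
Oct 6, 2113 → Nov 6, 2113: 31 days (October has 31).
Nov 6, 2113 → Dec 6, 2113: 30 days (November has 30).
Dec 6, 2113 → Jan 6, 2114: 31 days (December has 31).
Jan 6, 2114 → Feb 6, 2114: 31 days (January has 31).
Feb 6, 2114 → Mar 6, 2114: 28 days (February has 28).
Mar 6, 2114 → Apr 6, 2114: 31 days (March has 31).
Apr 6, 2114 → May 6, 2114: 30 days (April has 30).
May 6, 2114 → Jun 6, 2114: 31 days (May has 31).
Jun 6, 2114 → Jul 6, 2114: 30 days (June has 30).
Jul 6, 2114 → Jul 20, 2114: 14 days.
Total: 1048 days.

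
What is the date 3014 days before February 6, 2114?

November 6, 2105

−365 (one year) → Feb 6, 2113 (2649 left).
−366 (one year; includes Feb 29, 2112) → Feb 6, 2112 (2283 left).
−365 (one year) → Feb 6, 2111 (1918 left).
−365 (one year) → Feb 6, 2110 (1553 left).
−365 (one year) → Feb 6, 2109 (1188 left).
−366 (one year; includes Feb 29, 2108) → Feb 6, 2108 (822 left).
−365 (one year) → Feb 6, 2107 (457 left).
−365 (one year) → Feb 6, 2106 (92 left).
−6 → Jan 31, 2106 (end of Jan, 31 days; 86 left).
−31 → Dec 31, 2105 (end of Dec, 31 days; 55 left).
−31 → Nov 30, 2105 (end of Nov, 30 days; 24 left).
−24 → Nov 6, 2105.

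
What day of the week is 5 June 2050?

Doomsday rule: the anchor day for the 2000s is Tuesday. For year 50: 50÷12 = 4 r 2, and 2÷4 = 0, so 4+2+0 = 6.
Tuesday + 6 ≡ Monday — that's 2050's doomsday.
In June the doomsday date is Jun 6.
Jun 5 is 1 day before Jun 6; 1 mod 7 = 1, so Monday − 1 = Sunday.

Sunday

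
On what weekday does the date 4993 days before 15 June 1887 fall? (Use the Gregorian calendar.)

Jun 15, 1887 is a Wednesday.
4993 mod 7 = 2, so 4993 days before a Wednesday is Wednesday − 2 = Monday.

Monday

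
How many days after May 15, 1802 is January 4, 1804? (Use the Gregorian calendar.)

599

May 15, 1802 → May 15, 1803: 365 days.
May 15, 1803 → Jun 15, 1803: 31 days (May has 31).
Jun 15, 1803 → Jul 15, 1803: 30 days (June has 30).
Jul 15, 1803 → Aug 15, 1803: 31 days (July has 31).
Aug 15, 1803 → Sep 15, 1803: 31 days (August has 31).
Sep 15, 1803 → Oct 15, 1803: 30 days (September has 30).
Oct 15, 1803 → Nov 15, 1803: 31 days (October has 31).
Nov 15, 1803 → Dec 15, 1803: 30 days (November has 30).
Dec 15, 1803 → Jan 4, 1804: 20 days.
Total: 599 days.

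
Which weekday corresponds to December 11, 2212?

Doomsday rule: the anchor day for the 2200s is Friday. For year 12: 12÷12 = 1 r 0, and 0÷4 = 0, so 1+0+0 = 1.
Friday + 1 ≡ Saturday — that's 2212's doomsday.
In December the doomsday date is Dec 12.
Dec 11 is 1 day before Dec 12; 1 mod 7 = 1, so Saturday − 1 = Friday.

Friday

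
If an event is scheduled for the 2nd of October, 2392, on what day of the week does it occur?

Doomsday rule: the anchor day for the 2300s is Wednesday. For year 92: 92÷12 = 7 r 8, and 8÷4 = 2, so 7+8+2 = 17.
Wednesday + 17 ≡ Saturday — that's 2392's doomsday.
In October the doomsday date is Oct 10.
Oct 2 is 8 days before Oct 10; 8 mod 7 = 1, so Saturday − 1 = Friday.

Friday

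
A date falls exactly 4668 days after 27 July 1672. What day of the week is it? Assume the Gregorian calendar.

Tuesday

Jul 27, 1672 is a Wednesday.
4668 mod 7 = 6, so 4668 days after a Wednesday is Wednesday + 6 = Tuesday.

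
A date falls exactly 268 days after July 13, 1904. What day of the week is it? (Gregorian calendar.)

Friday

Jul 13, 1904 is a Wednesday.
268 mod 7 = 2, so 268 days after a Wednesday is Wednesday + 2 = Friday.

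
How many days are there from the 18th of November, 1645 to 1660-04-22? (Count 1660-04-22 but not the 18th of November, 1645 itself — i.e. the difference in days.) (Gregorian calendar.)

5269

Nov 18, 1645 → Nov 18, 1646: 365 days.
Nov 18, 1646 → Nov 18, 1647: 365 days.
Nov 18, 1647 → Nov 18, 1648: 366 days (Feb 29, 1648 is in that span).
Nov 18, 1648 → Nov 18, 1649: 365 days.
Nov 18, 1649 → Nov 18, 1650: 365 days.
Nov 18, 1650 → Nov 18, 1651: 365 days.
Nov 18, 1651 → Nov 18, 1652: 366 days (Feb 29, 1652 is in that span).
Nov 18, 1652 → Nov 18, 1653: 365 days.
Nov 18, 1653 → Nov 18, 1654: 365 days.
Nov 18, 1654 → Nov 18, 1655: 365 days.
Nov 18, 1655 → Nov 18, 1656: 366 days (Feb 29, 1656 is in that span).
Nov 18, 1656 → Nov 18, 1657: 365 days.
Nov 18, 1657 → Nov 18, 1658: 365 days.
Nov 18, 1658 → Nov 18, 1659: 365 days.
Nov 18, 1659 → Dec 18, 1659: 30 days (November has 30).
Dec 18, 1659 → Jan 18, 1660: 31 days (December has 31).
Jan 18, 1660 → Feb 18, 1660: 31 days (January has 31).
Feb 18, 1660 → Mar 18, 1660: 29 days (February has 29).
Mar 18, 1660 → Apr 18, 1660: 31 days (March has 31).
Apr 18, 1660 → Apr 22, 1660: 4 days.
Total: 5269 days.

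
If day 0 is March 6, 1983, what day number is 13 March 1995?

4390

Mar 6, 1983 → Mar 6, 1984: 366 days (Feb 29, 1984 is in that span).
Mar 6, 1984 → Mar 6, 1985: 365 days.
Mar 6, 1985 → Mar 6, 1986: 365 days.
Mar 6, 1986 → Mar 6, 1987: 365 days.
Mar 6, 1987 → Mar 6, 1988: 366 days (Feb 29, 1988 is in that span).
Mar 6, 1988 → Mar 6, 1989: 365 days.
Mar 6, 1989 → Mar 6, 1990: 365 days.
Mar 6, 1990 → Mar 6, 1991: 365 days.
Mar 6, 1991 → Mar 6, 1992: 366 days (Feb 29, 1992 is in that span).
Mar 6, 1992 → Mar 6, 1993: 365 days.
Mar 6, 1993 → Mar 6, 1994: 365 days.
Mar 6, 1994 → Apr 6, 1994: 31 days (March has 31).
Apr 6, 1994 → May 6, 1994: 30 days (April has 30).
May 6, 1994 → Jun 6, 1994: 31 days (May has 31).
Jun 6, 1994 → Jul 6, 1994: 30 days (June has 30).
Jul 6, 1994 → Aug 6, 1994: 31 days (July has 31).
Aug 6, 1994 → Sep 6, 1994: 31 days (August has 31).
Sep 6, 1994 → Oct 6, 1994: 30 days (September has 30).
Oct 6, 1994 → Nov 6, 1994: 31 days (October has 31).
Nov 6, 1994 → Dec 6, 1994: 30 days (November has 30).
Dec 6, 1994 → Jan 6, 1995: 31 days (December has 31).
Jan 6, 1995 → Feb 6, 1995: 31 days (January has 31).
Feb 6, 1995 → Mar 6, 1995: 28 days (February has 28).
Mar 6, 1995 → Mar 13, 1995: 7 days.
Total: 4390 days.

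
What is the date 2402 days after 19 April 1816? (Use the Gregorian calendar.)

+365 (one year) → Apr 19, 1817 (2037 left).
+365 (one year) → Apr 19, 1818 (1672 left).
+365 (one year) → Apr 19, 1819 (1307 left).
+366 (one year; includes Feb 29, 1820) → Apr 19, 1820 (941 left).
+365 (one year) → Apr 19, 1821 (576 left).
+365 (one year) → Apr 19, 1822 (211 left).
Apr has 30 days: +12 → May 1, 1822 (199 left).
May has 31 days: +31 → Jun 1, 1822 (168 left).
Jun has 30 days: +30 → Jul 1, 1822 (138 left).
Jul has 31 days: +31 → Aug 1, 1822 (107 left).
Aug has 31 days: +31 → Sep 1, 1822 (76 left).
Sep has 30 days: +30 → Oct 1, 1822 (46 left).
Oct has 31 days: +31 → Nov 1, 1822 (15 left).
+15 → Nov 16, 1822.

November 16, 1822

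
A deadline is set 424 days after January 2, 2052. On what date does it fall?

+366 (one year; includes Feb 29, 2052) → Jan 2, 2053 (58 left).
Jan has 31 days: +30 → Feb 1, 2053 (28 left).
Feb has 28 days: +28 → Mar 1, 2053 (0 left).

March 1, 2053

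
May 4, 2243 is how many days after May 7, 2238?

1823

May 7, 2238 → May 7, 2239: 365 days.
May 7, 2239 → May 7, 2240: 366 days (Feb 29, 2240 is in that span).
May 7, 2240 → May 7, 2241: 365 days.
May 7, 2241 → May 7, 2242: 365 days.
May 7, 2242 → Jun 7, 2242: 31 days (May has 31).
Jun 7, 2242 → Jul 7, 2242: 30 days (June has 30).
Jul 7, 2242 → Aug 7, 2242: 31 days (July has 31).
Aug 7, 2242 → Sep 7, 2242: 31 days (August has 31).
Sep 7, 2242 → Oct 7, 2242: 30 days (September has 30).
Oct 7, 2242 → Nov 7, 2242: 31 days (October has 31).
Nov 7, 2242 → Dec 7, 2242: 30 days (November has 30).
Dec 7, 2242 → Jan 7, 2243: 31 days (December has 31).
Jan 7, 2243 → Feb 7, 2243: 31 days (January has 31).
Feb 7, 2243 → Mar 7, 2243: 28 days (February has 28).
Mar 7, 2243 → Apr 7, 2243: 31 days (March has 31).
Apr 7, 2243 → May 4, 2243: 27 days.
Total: 1823 days.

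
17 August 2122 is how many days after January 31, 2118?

Jan 31, 2118 → Jan 31, 2119: 365 days.
Jan 31, 2119 → Jan 31, 2120: 365 days.
Jan 31, 2120 → Jan 31, 2121: 366 days (Feb 29, 2120 is in that span).
Jan 31, 2121 → Jan 31, 2122: 365 days.
Jan 31, 2122 → Feb 28, 2122: 28 days (January has 31).
Feb 28, 2122 → Mar 28, 2122: 28 days (February has 28).
Mar 28, 2122 → Apr 28, 2122: 31 days (March has 31).
Apr 28, 2122 → May 28, 2122: 30 days (April has 30).
May 28, 2122 → Jun 28, 2122: 31 days (May has 31).
Jun 28, 2122 → Jul 28, 2122: 30 days (June has 30).
Jul 28, 2122 → Aug 17, 2122: 20 days.
Total: 1659 days.

1659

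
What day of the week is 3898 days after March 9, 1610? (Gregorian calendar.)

Mar 9, 1610 is a Tuesday.
3898 mod 7 = 6, so 3898 days after a Tuesday is Tuesday + 6 = Monday.

Monday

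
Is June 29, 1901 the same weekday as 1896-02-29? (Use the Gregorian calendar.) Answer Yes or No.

Yes

From Feb 29, 1896 to Jun 29, 1901 is 1946 days.
1946 mod 7 = 0, so they are the same weekday.
(Feb 29, 1896 is a Saturday; Jun 29, 1901 is a Saturday.)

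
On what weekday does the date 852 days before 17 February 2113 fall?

Feb 17, 2113 is a Friday.
852 mod 7 = 5, so 852 days before a Friday is Friday − 5 = Sunday.

Sunday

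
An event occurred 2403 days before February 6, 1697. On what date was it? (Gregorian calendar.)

−366 (one year; includes Feb 29, 1696) → Feb 6, 1696 (2037 left).
−365 (one year) → Feb 6, 1695 (1672 left).
−365 (one year) → Feb 6, 1694 (1307 left).
−365 (one year) → Feb 6, 1693 (942 left).
−366 (one year; includes Feb 29, 1692) → Feb 6, 1692 (576 left).
−365 (one year) → Feb 6, 1691 (211 left).
−6 → Jan 31, 1691 (end of Jan, 31 days; 205 left).
−31 → Dec 31, 1690 (end of Dec, 31 days; 174 left).
−31 → Nov 30, 1690 (end of Nov, 30 days; 143 left).
−30 → Oct 31, 1690 (end of Oct, 31 days; 113 left).
−31 → Sep 30, 1690 (end of Sep, 30 days; 82 left).
−30 → Aug 31, 1690 (end of Aug, 31 days; 52 left).
−31 → Jul 31, 1690 (end of Jul, 31 days; 21 left).
−21 → Jul 10, 1690.

July 10, 1690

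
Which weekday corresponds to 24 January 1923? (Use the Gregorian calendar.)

Doomsday rule: the anchor day for the 1900s is Wednesday. For year 23: 23÷12 = 1 r 11, and 11÷4 = 2, so 1+11+2 = 14.
Wednesday + 14 ≡ Wednesday — that's 1923's doomsday.
In January the doomsday date is Jan 3 (1923 is not a leap year).
Jan 24 is 21 days after Jan 3; 21 mod 7 = 0, so Wednesday + 0 = Wednesday.

Wednesday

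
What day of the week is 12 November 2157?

Saturday

Doomsday rule: the anchor day for the 2100s is Sunday. For year 57: 57÷12 = 4 r 9, and 9÷4 = 2, so 4+9+2 = 15.
Sunday + 15 ≡ Monday — that's 2157's doomsday.
In November the doomsday date is Nov 7.
Nov 12 is 5 days after Nov 7; 5 mod 7 = 5, so Monday + 5 = Saturday.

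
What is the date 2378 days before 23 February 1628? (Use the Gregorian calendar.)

August 20, 1621

−365 (one year) → Feb 23, 1627 (2013 left).
−365 (one year) → Feb 23, 1626 (1648 left).
−365 (one year) → Feb 23, 1625 (1283 left).
−366 (one year; includes Feb 29, 1624) → Feb 23, 1624 (917 left).
−365 (one year) → Feb 23, 1623 (552 left).
−365 (one year) → Feb 23, 1622 (187 left).
−23 → Jan 31, 1622 (end of Jan, 31 days; 164 left).
−31 → Dec 31, 1621 (end of Dec, 31 days; 133 left).
−31 → Nov 30, 1621 (end of Nov, 30 days; 102 left).
−30 → Oct 31, 1621 (end of Oct, 31 days; 72 left).
−31 → Sep 30, 1621 (end of Sep, 30 days; 41 left).
−30 → Aug 31, 1621 (end of Aug, 31 days; 11 left).
−11 → Aug 20, 1621.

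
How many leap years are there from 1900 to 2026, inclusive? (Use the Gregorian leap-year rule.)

Multiples of 4 in [1900,2026]: 32.
Of those, multiples of 100: 2 (not leap unless ÷400).
Multiples of 400: 1.
Leap years = 32 − 2 + 1 = 31.

31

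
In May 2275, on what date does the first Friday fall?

May 7, 2275

May 1, 2275 is a Saturday.
The first Friday is therefore May 7 (6 days later).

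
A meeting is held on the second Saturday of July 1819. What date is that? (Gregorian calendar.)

July 1, 1819 is a Thursday.
The first Saturday is therefore July 3 (2 days later).
The second Saturday is 3 + 1×7 = July 10.

July 10, 1819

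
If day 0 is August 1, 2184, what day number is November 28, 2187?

Aug 1, 2184 → Aug 1, 2185: 365 days.
Aug 1, 2185 → Aug 1, 2186: 365 days.
Aug 1, 2186 → Aug 1, 2187: 365 days.
Aug 1, 2187 → Sep 1, 2187: 31 days (August has 31).
Sep 1, 2187 → Oct 1, 2187: 30 days (September has 30).
Oct 1, 2187 → Nov 1, 2187: 31 days (October has 31).
Nov 1, 2187 → Nov 28, 2187: 27 days.
Total: 1214 days.

1214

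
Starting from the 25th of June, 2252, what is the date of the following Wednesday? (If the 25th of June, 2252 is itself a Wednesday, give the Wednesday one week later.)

June 30, 2252

Jun 25, 2252 is a Friday.
From Friday to the next Wednesday is 5 days.
Jun 25, 2252 + 5 = Jun 30, 2252.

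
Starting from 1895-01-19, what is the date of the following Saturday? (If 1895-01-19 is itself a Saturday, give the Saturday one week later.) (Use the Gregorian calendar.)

Jan 19, 1895 is a Saturday.
From Saturday to the next Saturday is 7 days.
Jan 19, 1895 + 7 = Jan 26, 1895.

January 26, 1895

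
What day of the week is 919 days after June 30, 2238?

Jun 30, 2238 is a Saturday.
919 mod 7 = 2, so 919 days after a Saturday is Saturday + 2 = Monday.

Monday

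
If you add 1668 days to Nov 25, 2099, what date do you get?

+365 (one year) → Nov 25, 2100 (1303 left).
+365 (one year) → Nov 25, 2101 (938 left).
+365 (one year) → Nov 25, 2102 (573 left).
+365 (one year) → Nov 25, 2103 (208 left).
Nov has 30 days: +6 → Dec 1, 2103 (202 left).
Dec has 31 days: +31 → Jan 1, 2104 (171 left).
Jan has 31 days: +31 → Feb 1, 2104 (140 left).
Feb has 29 days: +29 → Mar 1, 2104 (111 left).
Mar has 31 days: +31 → Apr 1, 2104 (80 left).
Apr has 30 days: +30 → May 1, 2104 (50 left).
May has 31 days: +31 → Jun 1, 2104 (19 left).
+19 → Jun 20, 2104.

June 20, 2104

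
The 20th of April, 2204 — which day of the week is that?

Friday

Doomsday rule: the anchor day for the 2200s is Friday. For year 04: 4÷12 = 0 r 4, and 4÷4 = 1, so 0+4+1 = 5.
Friday + 5 ≡ Wednesday — that's 2204's doomsday.
In April the doomsday date is Apr 4.
Apr 20 is 16 days after Apr 4; 16 mod 7 = 2, so Wednesday + 2 = Friday.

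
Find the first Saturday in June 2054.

June 6, 2054

June 1, 2054 is a Monday.
The first Saturday is therefore June 6 (5 days later).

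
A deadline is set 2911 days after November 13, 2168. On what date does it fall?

+365 (one year) → Nov 13, 2169 (2546 left).
+365 (one year) → Nov 13, 2170 (2181 left).
+365 (one year) → Nov 13, 2171 (1816 left).
+366 (one year; includes Feb 29, 2172) → Nov 13, 2172 (1450 left).
+365 (one year) → Nov 13, 2173 (1085 left).
+365 (one year) → Nov 13, 2174 (720 left).
+365 (one year) → Nov 13, 2175 (355 left).
Nov has 30 days: +18 → Dec 1, 2175 (337 left).
Dec has 31 days: +31 → Jan 1, 2176 (306 left).
Jan has 31 days: +31 → Feb 1, 2176 (275 left).
Feb has 29 days: +29 → Mar 1, 2176 (246 left).
Mar has 31 days: +31 → Apr 1, 2176 (215 left).
Apr has 30 days: +30 → May 1, 2176 (185 left).
May has 31 days: +31 → Jun 1, 2176 (154 left).
Jun has 30 days: +30 → Jul 1, 2176 (124 left).
Jul has 31 days: +31 → Aug 1, 2176 (93 left).
Aug has 31 days: +31 → Sep 1, 2176 (62 left).
Sep has 30 days: +30 → Oct 1, 2176 (32 left).
Oct has 31 days: +31 → Nov 1, 2176 (1 left).
+1 → Nov 2, 2176.

November 2, 2176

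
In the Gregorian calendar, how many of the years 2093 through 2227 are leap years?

31

Multiples of 4 in [2093,2227]: 33.
Of those, multiples of 100: 2 (not leap unless ÷400).
Multiples of 400: 0.
Leap years = 33 − 2 + 0 = 31.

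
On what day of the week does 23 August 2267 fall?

Friday

Doomsday rule: the anchor day for the 2200s is Friday. For year 67: 67÷12 = 5 r 7, and 7÷4 = 1, so 5+7+1 = 13.
Friday + 13 ≡ Thursday — that's 2267's doomsday.
In August the doomsday date is Aug 8.
Aug 23 is 15 days after Aug 8; 15 mod 7 = 1, so Thursday + 1 = Friday.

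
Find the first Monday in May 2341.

May 5, 2341

May 1, 2341 is a Thursday.
The first Monday is therefore May 5 (4 days later).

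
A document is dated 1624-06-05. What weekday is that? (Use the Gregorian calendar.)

Doomsday rule: the anchor day for the 1600s is Tuesday. For year 24: 24÷12 = 2 r 0, and 0÷4 = 0, so 2+0+0 = 2.
Tuesday + 2 ≡ Thursday — that's 1624's doomsday.
In June the doomsday date is Jun 6.
Jun 5 is 1 day before Jun 6; 1 mod 7 = 1, so Thursday − 1 = Wednesday.

Wednesday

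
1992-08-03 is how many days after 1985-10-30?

Oct 30, 1985 → Oct 30, 1986: 365 days.
Oct 30, 1986 → Oct 30, 1987: 365 days.
Oct 30, 1987 → Oct 30, 1988: 366 days (Feb 29, 1988 is in that span).
Oct 30, 1988 → Oct 30, 1989: 365 days.
Oct 30, 1989 → Oct 30, 1990: 365 days.
Oct 30, 1990 → Oct 30, 1991: 365 days.
Oct 30, 1991 → Nov 30, 1991: 31 days (October has 31).
Nov 30, 1991 → Dec 30, 1991: 30 days (November has 30).
Dec 30, 1991 → Jan 30, 1992: 31 days (December has 31).
Jan 30, 1992 → Feb 29, 1992: 30 days (January has 31).
Feb 29, 1992 → Mar 29, 1992: 29 days (February has 29).
Mar 29, 1992 → Apr 29, 1992: 31 days (March has 31).
Apr 29, 1992 → May 29, 1992: 30 days (April has 30).
May 29, 1992 → Jun 29, 1992: 31 days (May has 31).
Jun 29, 1992 → Jul 29, 1992: 30 days (June has 30).
Jul 29, 1992 → Aug 3, 1992: 5 days.
Total: 2469 days.

2469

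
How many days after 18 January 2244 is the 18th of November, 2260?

Jan 18, 2244 → Jan 18, 2245: 366 days (Feb 29, 2244 is in that span).
Jan 18, 2245 → Jan 18, 2246: 365 days.
Jan 18, 2246 → Jan 18, 2247: 365 days.
Jan 18, 2247 → Jan 18, 2248: 365 days.
Jan 18, 2248 → Jan 18, 2249: 366 days (Feb 29, 2248 is in that span).
Jan 18, 2249 → Jan 18, 2250: 365 days.
Jan 18, 2250 → Jan 18, 2251: 365 days.
Jan 18, 2251 → Jan 18, 2252: 365 days.
Jan 18, 2252 → Jan 18, 2253: 366 days (Feb 29, 2252 is in that span).
Jan 18, 2253 → Jan 18, 2254: 365 days.
Jan 18, 2254 → Jan 18, 2255: 365 days.
Jan 18, 2255 → Jan 18, 2256: 365 days.
Jan 18, 2256 → Jan 18, 2257: 366 days (Feb 29, 2256 is in that span).
Jan 18, 2257 → Jan 18, 2258: 365 days.
Jan 18, 2258 → Jan 18, 2259: 365 days.
Jan 18, 2259 → Jan 18, 2260: 365 days.
Jan 18, 2260 → Feb 18, 2260: 31 days (January has 31).
Feb 18, 2260 → Mar 18, 2260: 29 days (February has 29).
Mar 18, 2260 → Apr 18, 2260: 31 days (March has 31).
Apr 18, 2260 → May 18, 2260: 30 days (April has 30).
May 18, 2260 → Jun 18, 2260: 31 days (May has 31).
Jun 18, 2260 → Jul 18, 2260: 30 days (June has 30).
Jul 18, 2260 → Aug 18, 2260: 31 days (July has 31).
Aug 18, 2260 → Sep 18, 2260: 31 days (August has 31).
Sep 18, 2260 → Oct 18, 2260: 30 days (September has 30).
Oct 18, 2260 → Nov 18, 2260: 31 days.
Total: 6149 days.

6149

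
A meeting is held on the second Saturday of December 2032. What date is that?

December 1, 2032 is a Wednesday.
The first Saturday is therefore December 4 (3 days later).
The second Saturday is 4 + 1×7 = December 11.

December 11, 2032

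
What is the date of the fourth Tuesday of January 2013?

January 22, 2013

January 1, 2013 is a Tuesday.
The first Tuesday is therefore January 1 (same day).
The fourth Tuesday is 1 + 3×7 = January 22.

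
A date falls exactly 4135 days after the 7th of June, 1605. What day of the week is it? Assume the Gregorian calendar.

Sunday

Jun 7, 1605 is a Tuesday.
4135 mod 7 = 5, so 4135 days after a Tuesday is Tuesday + 5 = Sunday.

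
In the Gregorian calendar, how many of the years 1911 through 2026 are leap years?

Multiples of 4 in [1911,2026]: 29.
Of those, multiples of 100: 1 (not leap unless ÷400).
Multiples of 400: 1.
Leap years = 29 − 1 + 1 = 29.

29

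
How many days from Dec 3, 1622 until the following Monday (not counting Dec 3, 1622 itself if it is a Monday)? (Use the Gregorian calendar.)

Dec 3, 1622 is a Saturday.
From Saturday to the next Monday is 2 days.

2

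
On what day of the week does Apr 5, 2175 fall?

Doomsday rule: the anchor day for the 2100s is Sunday. For year 75: 75÷12 = 6 r 3, and 3÷4 = 0, so 6+3+0 = 9.
Sunday + 9 ≡ Tuesday — that's 2175's doomsday.
In April the doomsday date is Apr 4.
Apr 5 is 1 day after Apr 4; 1 mod 7 = 1, so Tuesday + 1 = Wednesday.

Wednesday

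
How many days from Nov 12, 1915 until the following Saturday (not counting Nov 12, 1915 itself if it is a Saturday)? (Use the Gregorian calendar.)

Nov 12, 1915 is a Friday.
From Friday to the next Saturday is 1 day.

1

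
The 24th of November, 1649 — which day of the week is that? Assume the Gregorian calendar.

Doomsday rule: the anchor day for the 1600s is Tuesday. For year 49: 49÷12 = 4 r 1, and 1÷4 = 0, so 4+1+0 = 5.
Tuesday + 5 ≡ Sunday — that's 1649's doomsday.
In November the doomsday date is Nov 7.
Nov 24 is 17 days after Nov 7; 17 mod 7 = 3, so Sunday + 3 = Wednesday.

Wednesday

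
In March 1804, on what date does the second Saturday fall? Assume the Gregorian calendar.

March 1, 1804 is a Thursday.
The first Saturday is therefore March 3 (2 days later).
The second Saturday is 3 + 1×7 = March 10.

March 10, 1804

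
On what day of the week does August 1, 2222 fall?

Thursday

Doomsday rule: the anchor day for the 2200s is Friday. For year 22: 22÷12 = 1 r 10, and 10÷4 = 2, so 1+10+2 = 13.
Friday + 13 ≡ Thursday — that's 2222's doomsday.
In August the doomsday date is Aug 8.
Aug 1 is 7 days before Aug 8; 7 mod 7 = 0, so Thursday − 0 = Thursday.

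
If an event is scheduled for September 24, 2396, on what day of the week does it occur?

Doomsday rule: the anchor day for the 2300s is Wednesday. For year 96: 96÷12 = 8 r 0, and 0÷4 = 0, so 8+0+0 = 8.
Wednesday + 8 ≡ Thursday — that's 2396's doomsday.
In September the doomsday date is Sep 5.
Sep 24 is 19 days after Sep 5; 19 mod 7 = 5, so Thursday + 5 = Tuesday.

Tuesday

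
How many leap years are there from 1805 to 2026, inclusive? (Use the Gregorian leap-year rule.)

Multiples of 4 in [1805,2026]: 55.
Of those, multiples of 100: 2 (not leap unless ÷400).
Multiples of 400: 1.
Leap years = 55 − 2 + 1 = 54.

54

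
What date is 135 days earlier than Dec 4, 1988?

July 22, 1988

−4 → Nov 30, 1988 (end of Nov, 30 days; 131 left).
−30 → Oct 31, 1988 (end of Oct, 31 days; 101 left).
−31 → Sep 30, 1988 (end of Sep, 30 days; 70 left).
−30 → Aug 31, 1988 (end of Aug, 31 days; 40 left).
−31 → Jul 31, 1988 (end of Jul, 31 days; 9 left).
−9 → Jul 22, 1988.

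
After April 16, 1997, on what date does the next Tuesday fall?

April 22, 1997

Apr 16, 1997 is a Wednesday.
From Wednesday to the next Tuesday is 6 days.
Apr 16, 1997 + 6 = Apr 22, 1997.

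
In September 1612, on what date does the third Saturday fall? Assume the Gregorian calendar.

September 1, 1612 is a Saturday.
The first Saturday is therefore September 1 (same day).
The third Saturday is 1 + 2×7 = September 15.

September 15, 1612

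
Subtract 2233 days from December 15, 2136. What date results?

November 4, 2130

−366 (one year; includes Feb 29, 2136) → Dec 15, 2135 (1867 left).
−365 (one year) → Dec 15, 2134 (1502 left).
−365 (one year) → Dec 15, 2133 (1137 left).
−365 (one year) → Dec 15, 2132 (772 left).
−366 (one year; includes Feb 29, 2132) → Dec 15, 2131 (406 left).
−365 (one year) → Dec 15, 2130 (41 left).
−15 → Nov 30, 2130 (end of Nov, 30 days; 26 left).
−26 → Nov 4, 2130.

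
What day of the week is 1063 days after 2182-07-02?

Monday

Jul 2, 2182 is a Tuesday.
1063 mod 7 = 6, so 1063 days after a Tuesday is Tuesday + 6 = Monday.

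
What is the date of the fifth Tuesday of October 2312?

October 29, 2312

October 1, 2312 is a Tuesday.
The first Tuesday is therefore October 1 (same day).
The fifth Tuesday is 1 + 4×7 = October 29.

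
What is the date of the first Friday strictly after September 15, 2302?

September 19, 2302

Sep 15, 2302 is a Monday.
From Monday to the next Friday is 4 days.
Sep 15, 2302 + 4 = Sep 19, 2302.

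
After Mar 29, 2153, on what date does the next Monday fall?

April 2, 2153

Mar 29, 2153 is a Thursday.
From Thursday to the next Monday is 4 days.
Mar 29, 2153 + 4 = Apr 2, 2153.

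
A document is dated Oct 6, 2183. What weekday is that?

Doomsday rule: the anchor day for the 2100s is Sunday. For year 83: 83÷12 = 6 r 11, and 11÷4 = 2, so 6+11+2 = 19.
Sunday + 19 ≡ Friday — that's 2183's doomsday.
In October the doomsday date is Oct 10.
Oct 6 is 4 days before Oct 10; 4 mod 7 = 4, so Friday − 4 = Monday.

Monday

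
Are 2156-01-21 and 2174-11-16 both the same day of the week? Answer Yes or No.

From Jan 21, 2156 to Nov 16, 2174 is 6874 days.
6874 mod 7 = 0, so they are the same weekday.
(Jan 21, 2156 is a Wednesday; Nov 16, 2174 is a Wednesday.)

Yes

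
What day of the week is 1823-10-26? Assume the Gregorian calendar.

Sunday

Doomsday rule: the anchor day for the 1800s is Friday. For year 23: 23÷12 = 1 r 11, and 11÷4 = 2, so 1+11+2 = 14.
Friday + 14 ≡ Friday — that's 1823's doomsday.
In October the doomsday date is Oct 10.
Oct 26 is 16 days after Oct 10; 16 mod 7 = 2, so Friday + 2 = Sunday.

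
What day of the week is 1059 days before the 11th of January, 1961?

Monday

Jan 11, 1961 is a Wednesday.
1059 mod 7 = 2, so 1059 days before a Wednesday is Wednesday − 2 = Monday.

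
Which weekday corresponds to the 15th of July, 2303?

Doomsday rule: the anchor day for the 2300s is Wednesday. For year 03: 3÷12 = 0 r 3, and 3÷4 = 0, so 0+3+0 = 3.
Wednesday + 3 ≡ Saturday — that's 2303's doomsday.
In July the doomsday date is Jul 11.
Jul 15 is 4 days after Jul 11; 4 mod 7 = 4, so Saturday + 4 = Wednesday.

Wednesday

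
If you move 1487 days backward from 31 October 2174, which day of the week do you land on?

First find the weekday of Oct 31, 2174. Doomsday rule: the anchor day for the 2100s is Sunday. For year 74: 74÷12 = 6 r 2, and 2÷4 = 0, so 6+2+0 = 8.
Sunday + 8 ≡ Monday — that's 2174's doomsday.
In October the doomsday date is Oct 10.
Oct 31 is 21 days after Oct 10; 21 mod 7 = 0, so Monday + 0 = Monday.
1487 mod 7 = 3, so 1487 days before a Monday is Monday − 3 = Friday.

Friday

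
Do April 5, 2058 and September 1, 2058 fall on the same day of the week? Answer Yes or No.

No

From Apr 5, 2058 to Sep 1, 2058 is 149 days.
149 mod 7 = 2, so they are different weekdays.
(Apr 5, 2058 is a Friday; Sep 1, 2058 is a Sunday.)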